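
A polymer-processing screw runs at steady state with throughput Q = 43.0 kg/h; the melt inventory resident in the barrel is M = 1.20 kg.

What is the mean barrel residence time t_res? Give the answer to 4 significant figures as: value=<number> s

Throughput in SI: Q_s = 43.0 kg/h ÷ 3600 s/h = 0.0119444 kg/s
t_res = M / Q_s = 1.20 / 0.0119444 = 100.465 s

value=100.5 s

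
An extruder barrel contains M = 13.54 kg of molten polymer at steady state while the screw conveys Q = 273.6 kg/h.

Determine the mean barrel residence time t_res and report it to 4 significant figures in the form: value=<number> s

value=178.2 s

Q_s = Q / 3600 = 273.6 / 3600 = 0.076 kg/s
t_res = M / Q_s = 13.54 ÷ 0.076 = 178.158 s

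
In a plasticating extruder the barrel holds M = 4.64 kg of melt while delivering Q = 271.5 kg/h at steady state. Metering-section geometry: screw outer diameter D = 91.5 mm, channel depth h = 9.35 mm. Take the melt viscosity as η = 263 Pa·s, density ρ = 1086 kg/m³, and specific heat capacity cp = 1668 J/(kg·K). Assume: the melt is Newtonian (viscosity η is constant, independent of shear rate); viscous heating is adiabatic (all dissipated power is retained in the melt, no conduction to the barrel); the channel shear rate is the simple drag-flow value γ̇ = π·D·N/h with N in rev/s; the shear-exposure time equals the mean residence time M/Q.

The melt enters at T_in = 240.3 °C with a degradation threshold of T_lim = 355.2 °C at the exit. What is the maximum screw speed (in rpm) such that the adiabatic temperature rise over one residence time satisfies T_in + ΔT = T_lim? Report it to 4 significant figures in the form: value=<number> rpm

Convert throughput: Q = 271.5 kg/h = 271.5/3600 = 0.0754167 kg/s
Mean residence time: t_res = M/Q_s = 4.64 kg / 0.0754167 kg/s = 61.5249 s
Convert to metres: D = 0.0915 m, h = 0.00935 m
ΔT_a = T_lim − T_in = 355.2 − 240.3 = 114.9 K
γ̇_max² = ΔT_a·ρ·cp/(η·t_res) = 114.9·1086·1668/(263·61.5249) = 12862.9 s⁻²
γ̇_max = sqrt(12862.9) = 113.415 s⁻¹
N_max = γ̇_max h / (πD) = 113.415·0.00935/(π·0.0915) = 3.68901 rev/s → ×60 = 221.341 rpm

value=221.3 rpm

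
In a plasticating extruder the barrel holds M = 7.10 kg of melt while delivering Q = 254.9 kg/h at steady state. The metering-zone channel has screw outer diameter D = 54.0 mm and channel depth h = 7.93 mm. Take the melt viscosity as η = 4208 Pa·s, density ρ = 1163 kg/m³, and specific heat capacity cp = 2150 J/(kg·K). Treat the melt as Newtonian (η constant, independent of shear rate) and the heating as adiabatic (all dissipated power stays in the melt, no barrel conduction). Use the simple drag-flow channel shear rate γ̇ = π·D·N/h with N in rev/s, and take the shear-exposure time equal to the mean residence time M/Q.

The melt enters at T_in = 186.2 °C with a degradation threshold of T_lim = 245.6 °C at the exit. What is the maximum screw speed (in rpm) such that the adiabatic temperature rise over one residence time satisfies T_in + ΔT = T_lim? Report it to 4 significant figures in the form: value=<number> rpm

Q_s = Q / 3600 = 254.9 / 3600 = 0.0708056 kg/s
Mean residence time: t_res = M/Q_s = 7.10 kg / 0.0708056 kg/s = 100.275 s
D = 54.0 mm = 0.054 m;  h = 7.93 mm = 0.00793 m
Allowable rise: ΔT_a = T_lim − T_in = 245.6 − 186.2 = 59.4 K
Invert ΔT = ηγ̇²t_res/(ρcp) for γ̇: γ̇_max² = ΔT_a ρ cp / (η t_res) = 59.4·1163·2150 / (4208·100.275) = 351.996 s⁻²
γ̇_max = sqrt(351.996) = 18.7616 s⁻¹
N_max = γ̇_max·h / (π·D) = 18.7616 · 0.00793 / (π · 0.054) = 0.876998 rev/s = 52.6199 rpm

value=52.62 rpm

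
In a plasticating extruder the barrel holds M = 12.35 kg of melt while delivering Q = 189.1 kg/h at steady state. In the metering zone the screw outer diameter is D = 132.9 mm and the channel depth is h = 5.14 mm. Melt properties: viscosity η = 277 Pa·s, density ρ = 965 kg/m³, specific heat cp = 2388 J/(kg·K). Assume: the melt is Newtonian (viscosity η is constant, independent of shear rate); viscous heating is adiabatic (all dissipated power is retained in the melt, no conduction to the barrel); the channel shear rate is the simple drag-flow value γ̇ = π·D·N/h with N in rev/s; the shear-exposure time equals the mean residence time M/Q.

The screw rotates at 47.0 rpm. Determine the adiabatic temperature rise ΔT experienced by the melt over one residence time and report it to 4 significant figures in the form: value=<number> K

Throughput in SI: Q_s = 189.1 kg/h ÷ 3600 s/h = 0.0525278 kg/s
t_res = M / Q_s = 12.35 / 0.0525278 = 235.114 s
Geometry in metres: D = 132.9 mm → 0.1329 m, h = 5.14 mm → 0.00514 m; screw speed N = 47.0 rpm = 0.783333 rev/s
γ̇ = π·D·N / h = π · 0.1329 · 0.783333 / 0.00514 = 63.6295 s⁻¹
ΔT = η·γ̇²·t_res / (ρ·cp) = 277 · (63.6295)² · 235.114 / (965 · 2388) = 114.423 K

value=114.4 K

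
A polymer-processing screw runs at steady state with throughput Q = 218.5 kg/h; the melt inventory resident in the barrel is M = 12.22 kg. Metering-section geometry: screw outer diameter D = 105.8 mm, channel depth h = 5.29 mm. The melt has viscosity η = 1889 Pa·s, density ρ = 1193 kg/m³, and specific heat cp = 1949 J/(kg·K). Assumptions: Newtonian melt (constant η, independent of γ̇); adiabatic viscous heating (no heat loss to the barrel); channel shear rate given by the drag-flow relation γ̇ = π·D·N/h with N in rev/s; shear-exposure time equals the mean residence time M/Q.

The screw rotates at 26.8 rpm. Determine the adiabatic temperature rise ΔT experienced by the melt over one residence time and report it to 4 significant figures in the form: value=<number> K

Throughput in SI: Q_s = 218.5 kg/h ÷ 3600 s/h = 0.0606944 kg/s
Mean residence time: t_res = M/Q_s = 12.22 kg / 0.0606944 kg/s = 201.336 s
Geometry in metres: D = 105.8 mm → 0.1058 m, h = 5.29 mm → 0.00529 m; screw speed N = 26.8 rpm = 0.446667 rev/s
γ̇ = π D N / h = (π)(0.1058)(0.446667) / 0.00529 = 28.0649 s⁻¹
ΔT = η·γ̇²·t_res / (ρ·cp) = 1889 · (28.0649)² · 201.336 / (1193 · 1949) = 128.833 K

value=128.8 K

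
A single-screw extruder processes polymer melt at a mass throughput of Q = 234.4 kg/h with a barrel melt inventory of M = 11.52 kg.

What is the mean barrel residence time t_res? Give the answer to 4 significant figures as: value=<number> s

Q_s = Q / 3600 = 234.4 / 3600 = 0.0651111 kg/s
Mean residence time: t_res = M/Q_s = 11.52 kg / 0.0651111 kg/s = 176.928 s

value=176.9 s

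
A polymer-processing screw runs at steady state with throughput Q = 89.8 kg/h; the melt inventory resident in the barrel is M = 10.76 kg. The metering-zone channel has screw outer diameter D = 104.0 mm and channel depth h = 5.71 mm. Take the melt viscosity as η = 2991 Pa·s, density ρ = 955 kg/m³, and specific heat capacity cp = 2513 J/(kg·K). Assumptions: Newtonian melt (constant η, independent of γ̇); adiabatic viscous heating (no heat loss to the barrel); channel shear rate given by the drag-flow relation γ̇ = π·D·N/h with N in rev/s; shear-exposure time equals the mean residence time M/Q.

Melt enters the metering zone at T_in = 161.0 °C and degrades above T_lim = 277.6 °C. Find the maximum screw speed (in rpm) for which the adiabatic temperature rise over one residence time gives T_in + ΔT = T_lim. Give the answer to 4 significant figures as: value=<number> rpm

value=15.44 rpm

Convert throughput: Q = 89.8 kg/h = 89.8/3600 = 0.0249444 kg/s
Mean residence time: t_res = M/Q_s = 10.76 kg / 0.0249444 kg/s = 431.359 s
Geometry in SI: D = 104.0 mm → 0.104 m, h = 5.71 mm → 0.00571 m
Allowable rise: ΔT_a = T_lim − T_in = 277.6 − 161.0 = 116.6 K
γ̇_max² = ΔT_a·ρ·cp / (η·t_res) = [116.6 × 955 × 2513] / [2991 × 431.359] = 216.89 s⁻²
γ̇_max = √216.89 = 14.7272 s⁻¹
N_max = γ̇_max·h / (π·D) = 14.7272 · 0.00571 / (π · 0.104) = 0.257379 rev/s = 15.4427 rpm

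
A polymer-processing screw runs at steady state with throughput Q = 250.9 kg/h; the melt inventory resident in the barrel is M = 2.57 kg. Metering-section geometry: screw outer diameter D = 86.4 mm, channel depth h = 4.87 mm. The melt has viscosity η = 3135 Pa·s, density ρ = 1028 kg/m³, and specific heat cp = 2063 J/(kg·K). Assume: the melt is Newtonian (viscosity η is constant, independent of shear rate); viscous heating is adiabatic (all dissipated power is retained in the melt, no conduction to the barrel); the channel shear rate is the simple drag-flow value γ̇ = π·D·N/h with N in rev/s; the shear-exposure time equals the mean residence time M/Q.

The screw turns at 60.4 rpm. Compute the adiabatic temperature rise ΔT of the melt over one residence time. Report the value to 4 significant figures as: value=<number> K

value=171.6 K

Convert throughput: Q = 250.9 kg/h = 250.9/3600 = 0.0696944 kg/s
Mean residence time: t_res = M/Q_s = 2.57 kg / 0.0696944 kg/s = 36.8752 s
D = 86.4 mm = 0.0864 m;  h = 4.87 mm = 0.00487 m;  N = 60.4 rpm / 60 = 1.00667 rev/s
γ̇ = π D N / h = (π)(0.0864)(1.00667) / 0.00487 = 56.1074 s⁻¹
Adiabatic rise: ΔT = η γ̇² t_res / (ρ cp) = 3135·(56.1074)²·36.8752 / (1028·2063) = 171.601 K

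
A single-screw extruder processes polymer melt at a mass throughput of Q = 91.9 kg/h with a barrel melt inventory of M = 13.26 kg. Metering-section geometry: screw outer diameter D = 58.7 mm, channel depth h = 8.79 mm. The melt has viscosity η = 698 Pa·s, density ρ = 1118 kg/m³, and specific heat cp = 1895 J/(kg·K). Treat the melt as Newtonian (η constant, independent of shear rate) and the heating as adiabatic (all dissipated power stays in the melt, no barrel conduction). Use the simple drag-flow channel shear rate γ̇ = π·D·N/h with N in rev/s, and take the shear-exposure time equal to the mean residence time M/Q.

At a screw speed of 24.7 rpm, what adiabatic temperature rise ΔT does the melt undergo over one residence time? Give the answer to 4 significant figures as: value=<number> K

Q_s = Q / 3600 = 91.9 / 3600 = 0.0255278 kg/s
t_res = M / Q_s = 13.26 ÷ 0.0255278 = 519.434 s
Geometry in metres: D = 58.7 mm → 0.0587 m, h = 8.79 mm → 0.00879 m; screw speed N = 24.7 rpm = 0.411667 rev/s
Shear rate: γ̇ = πDN/h = π·0.0587·0.411667/0.00879 = 8.63664 s⁻¹
ΔT = η·γ̇²·t_res / (ρ·cp) = 698 · (8.63664)² · 519.434 / (1118 · 1895) = 12.7651 K

value=12.77 K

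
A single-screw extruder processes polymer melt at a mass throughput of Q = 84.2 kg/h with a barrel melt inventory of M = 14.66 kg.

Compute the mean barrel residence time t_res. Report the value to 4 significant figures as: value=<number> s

Q_s = Q / 3600 = 84.2 / 3600 = 0.0233889 kg/s
t_res = M / Q_s = 14.66 ÷ 0.0233889 = 626.793 s

value=626.8 s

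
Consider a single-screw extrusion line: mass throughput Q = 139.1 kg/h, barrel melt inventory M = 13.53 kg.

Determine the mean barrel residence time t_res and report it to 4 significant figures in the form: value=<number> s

value=350.2 s

Q_s = Q / 3600 = 139.1 / 3600 = 0.0386389 kg/s
Mean residence time: t_res = M/Q_s = 13.53 kg / 0.0386389 kg/s = 350.165 s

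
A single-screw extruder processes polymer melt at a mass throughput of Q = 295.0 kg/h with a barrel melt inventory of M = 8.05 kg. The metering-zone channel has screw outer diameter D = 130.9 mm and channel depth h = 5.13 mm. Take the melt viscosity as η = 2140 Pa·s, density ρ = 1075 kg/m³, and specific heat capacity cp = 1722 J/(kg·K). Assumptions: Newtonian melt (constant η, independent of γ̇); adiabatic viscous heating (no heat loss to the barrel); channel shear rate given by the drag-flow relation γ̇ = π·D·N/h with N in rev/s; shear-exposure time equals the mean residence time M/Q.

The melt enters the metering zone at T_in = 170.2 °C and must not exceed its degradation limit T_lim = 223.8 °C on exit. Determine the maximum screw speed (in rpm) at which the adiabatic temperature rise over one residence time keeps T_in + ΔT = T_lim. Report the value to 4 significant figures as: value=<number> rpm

value=16.26 rpm

Throughput in SI: Q_s = 295.0 kg/h ÷ 3600 s/h = 0.0819444 kg/s
t_res = M / Q_s = 8.05 / 0.0819444 = 98.2373 s
Convert to metres: D = 0.1309 m, h = 0.00513 m
ΔT_a = T_lim − T_in = 223.8 °C − 170.2 °C = 53.6 K
γ̇_max² = ΔT_a·ρ·cp / (η·t_res) = [53.6 × 1075 × 1722] / [2140 × 98.2373] = 471.972 s⁻²
Take the square root: γ̇_max = √(471.972) = 21.7249 s⁻¹
N_max = γ̇_max h / (πD) = 21.7249·0.00513/(π·0.1309) = 0.27101 rev/s → ×60 = 16.2606 rpm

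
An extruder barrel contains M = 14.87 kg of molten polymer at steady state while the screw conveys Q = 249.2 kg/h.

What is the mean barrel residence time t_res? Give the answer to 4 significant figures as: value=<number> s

value=214.8 s

Convert throughput: Q = 249.2 kg/h = 249.2/3600 = 0.0692222 kg/s
t_res = M / Q_s = 14.87 / 0.0692222 = 214.815 s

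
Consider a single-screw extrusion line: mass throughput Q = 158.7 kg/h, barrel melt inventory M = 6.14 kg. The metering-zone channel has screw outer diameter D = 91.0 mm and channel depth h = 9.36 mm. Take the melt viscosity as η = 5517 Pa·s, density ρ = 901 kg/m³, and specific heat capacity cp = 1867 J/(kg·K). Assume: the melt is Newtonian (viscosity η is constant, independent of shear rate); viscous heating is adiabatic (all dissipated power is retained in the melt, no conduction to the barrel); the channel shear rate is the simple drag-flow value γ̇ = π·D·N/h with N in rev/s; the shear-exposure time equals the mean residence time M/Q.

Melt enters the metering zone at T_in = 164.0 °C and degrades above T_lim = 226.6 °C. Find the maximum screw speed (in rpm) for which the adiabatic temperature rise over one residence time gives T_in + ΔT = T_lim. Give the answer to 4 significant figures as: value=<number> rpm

Convert throughput: Q = 158.7 kg/h = 158.7/3600 = 0.0440833 kg/s
Mean residence time: t_res = M/Q_s = 6.14 kg / 0.0440833 kg/s = 139.282 s
Geometry in SI: D = 91.0 mm → 0.091 m, h = 9.36 mm → 0.00936 m
ΔT_a = T_lim − T_in = 226.6 − 164.0 = 62.6 K
γ̇_max² = ΔT_a·ρ·cp / (η·t_res) = [62.6 × 901 × 1867] / [5517 × 139.282] = 137.04 s⁻²
γ̇_max = √137.04 = 11.7064 s⁻¹
N_max = γ̇_max h / (πD) = 11.7064·0.00936/(π·0.091) = 0.383273 rev/s → ×60 = 22.9964 rpm

value=23.00 rpm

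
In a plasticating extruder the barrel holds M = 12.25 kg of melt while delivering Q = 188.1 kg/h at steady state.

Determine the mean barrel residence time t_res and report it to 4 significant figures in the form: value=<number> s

value=234.4 s

Throughput in SI: Q_s = 188.1 kg/h ÷ 3600 s/h = 0.05225 kg/s
Mean residence time: t_res = M/Q_s = 12.25 kg / 0.05225 kg/s = 234.45 s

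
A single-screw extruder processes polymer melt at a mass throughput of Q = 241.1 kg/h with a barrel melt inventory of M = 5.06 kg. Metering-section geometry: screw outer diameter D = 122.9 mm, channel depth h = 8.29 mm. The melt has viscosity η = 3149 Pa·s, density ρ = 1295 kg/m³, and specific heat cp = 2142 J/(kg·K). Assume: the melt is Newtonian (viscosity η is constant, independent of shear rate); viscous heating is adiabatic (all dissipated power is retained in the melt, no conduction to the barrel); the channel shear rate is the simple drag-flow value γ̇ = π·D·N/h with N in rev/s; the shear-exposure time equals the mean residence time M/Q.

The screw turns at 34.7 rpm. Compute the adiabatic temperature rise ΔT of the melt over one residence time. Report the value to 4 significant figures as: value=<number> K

value=62.23 K

Q_s = Q / 3600 = 241.1 / 3600 = 0.0669722 kg/s
Mean residence time: t_res = M/Q_s = 5.06 kg / 0.0669722 kg/s = 75.5537 s
D = 122.9 mm = 0.1229 m;  h = 8.29 mm = 0.00829 m;  N = 34.7 rpm / 60 = 0.578333 rev/s
Shear rate: γ̇ = πDN/h = π·0.1229·0.578333/0.00829 = 26.9355 s⁻¹
ΔT = η·γ̇²·t_res/(ρ·cp) = [3149 × 26.9355² × 75.5537] / [1295 × 2142] = 62.2286 K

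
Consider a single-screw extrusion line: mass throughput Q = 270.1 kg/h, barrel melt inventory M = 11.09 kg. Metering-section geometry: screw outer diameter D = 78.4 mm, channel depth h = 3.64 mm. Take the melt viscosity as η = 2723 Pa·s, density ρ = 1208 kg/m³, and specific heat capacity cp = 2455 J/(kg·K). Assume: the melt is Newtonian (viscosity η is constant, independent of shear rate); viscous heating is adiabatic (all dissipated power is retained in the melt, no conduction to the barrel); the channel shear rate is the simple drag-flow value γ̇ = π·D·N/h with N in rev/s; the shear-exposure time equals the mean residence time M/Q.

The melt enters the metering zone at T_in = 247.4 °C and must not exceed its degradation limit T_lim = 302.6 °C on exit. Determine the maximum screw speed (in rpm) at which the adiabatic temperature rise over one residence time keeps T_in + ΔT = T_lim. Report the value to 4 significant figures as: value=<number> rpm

value=17.88 rpm

Throughput in SI: Q_s = 270.1 kg/h ÷ 3600 s/h = 0.0750278 kg/s
Mean residence time: t_res = M/Q_s = 11.09 kg / 0.0750278 kg/s = 147.812 s
D = 78.4 mm = 0.0784 m;  h = 3.64 mm = 0.00364 m
Allowable rise: ΔT_a = T_lim − T_in = 302.6 − 247.4 = 55.2 K
Invert ΔT = ηγ̇²t_res/(ρcp) for γ̇: γ̇_max² = ΔT_a ρ cp / (η t_res) = 55.2·1208·2455 / (2723·147.812) = 406.725 s⁻²
γ̇_max = sqrt(406.725) = 20.1674 s⁻¹
N_max = γ̇_max·h / (π·D) = 20.1674 · 0.00364 / (π · 0.0784) = 0.298048 rev/s = 17.8829 rpm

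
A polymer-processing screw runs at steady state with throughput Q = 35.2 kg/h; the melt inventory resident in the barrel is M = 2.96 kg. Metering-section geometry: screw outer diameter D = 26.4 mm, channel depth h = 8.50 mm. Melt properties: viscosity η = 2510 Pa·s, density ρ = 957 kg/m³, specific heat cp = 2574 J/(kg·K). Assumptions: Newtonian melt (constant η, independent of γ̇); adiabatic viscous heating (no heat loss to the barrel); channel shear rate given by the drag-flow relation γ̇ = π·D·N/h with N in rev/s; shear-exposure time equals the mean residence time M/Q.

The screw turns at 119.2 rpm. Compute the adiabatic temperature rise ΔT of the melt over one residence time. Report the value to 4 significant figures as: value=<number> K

Throughput in SI: Q_s = 35.2 kg/h ÷ 3600 s/h = 0.00977778 kg/s
t_res = M / Q_s = 2.96 ÷ 0.00977778 = 302.727 s
Convert to SI: D = 0.0264 m, h = 0.0085 m, N = 119.2/60 = 1.98667 rev/s
γ̇ = π D N / h = (π)(0.0264)(1.98667) / 0.0085 = 19.3847 s⁻¹
ΔT = η·γ̇²·t_res / (ρ·cp) = 2510 · (19.3847)² · 302.727 / (957 · 2574) = 115.911 K

value=115.9 K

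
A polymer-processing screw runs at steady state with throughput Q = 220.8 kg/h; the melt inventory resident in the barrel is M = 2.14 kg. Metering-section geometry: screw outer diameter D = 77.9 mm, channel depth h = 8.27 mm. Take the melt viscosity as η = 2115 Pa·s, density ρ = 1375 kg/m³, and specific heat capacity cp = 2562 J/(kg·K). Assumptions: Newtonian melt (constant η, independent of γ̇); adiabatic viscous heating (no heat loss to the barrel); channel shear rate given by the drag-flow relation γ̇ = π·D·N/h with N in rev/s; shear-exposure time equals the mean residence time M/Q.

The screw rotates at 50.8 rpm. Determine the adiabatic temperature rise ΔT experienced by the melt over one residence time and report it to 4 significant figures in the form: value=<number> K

Throughput in SI: Q_s = 220.8 kg/h ÷ 3600 s/h = 0.0613333 kg/s
t_res = M / Q_s = 2.14 ÷ 0.0613333 = 34.8913 s
Convert to SI: D = 0.0779 m, h = 0.00827 m, N = 50.8/60 = 0.846667 rev/s
γ̇ = π·D·N / h = π · 0.0779 · 0.846667 / 0.00827 = 25.055 s⁻¹
Adiabatic rise: ΔT = η γ̇² t_res / (ρ cp) = 2115·(25.055)²·34.8913 / (1375·2562) = 13.1503 K

value=13.15 K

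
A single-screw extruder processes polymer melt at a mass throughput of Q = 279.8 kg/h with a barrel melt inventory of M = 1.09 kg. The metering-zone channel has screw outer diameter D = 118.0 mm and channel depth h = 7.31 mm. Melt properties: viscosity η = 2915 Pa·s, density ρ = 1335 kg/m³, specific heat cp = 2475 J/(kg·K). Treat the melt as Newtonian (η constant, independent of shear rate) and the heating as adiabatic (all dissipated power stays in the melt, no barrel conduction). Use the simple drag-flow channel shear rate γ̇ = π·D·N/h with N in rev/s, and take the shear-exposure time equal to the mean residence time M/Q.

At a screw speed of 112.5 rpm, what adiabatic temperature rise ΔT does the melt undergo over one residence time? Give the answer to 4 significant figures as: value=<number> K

Throughput in SI: Q_s = 279.8 kg/h ÷ 3600 s/h = 0.0777222 kg/s
Mean residence time: t_res = M/Q_s = 1.09 kg / 0.0777222 kg/s = 14.0243 s
Convert to SI: D = 0.118 m, h = 0.00731 m, N = 112.5/60 = 1.875 rev/s
Shear rate: γ̇ = πDN/h = π·0.118·1.875/0.00731 = 95.0858 s⁻¹
Adiabatic rise: ΔT = η γ̇² t_res / (ρ cp) = 2915·(95.0858)²·14.0243 / (1335·2475) = 111.865 K

value=111.9 K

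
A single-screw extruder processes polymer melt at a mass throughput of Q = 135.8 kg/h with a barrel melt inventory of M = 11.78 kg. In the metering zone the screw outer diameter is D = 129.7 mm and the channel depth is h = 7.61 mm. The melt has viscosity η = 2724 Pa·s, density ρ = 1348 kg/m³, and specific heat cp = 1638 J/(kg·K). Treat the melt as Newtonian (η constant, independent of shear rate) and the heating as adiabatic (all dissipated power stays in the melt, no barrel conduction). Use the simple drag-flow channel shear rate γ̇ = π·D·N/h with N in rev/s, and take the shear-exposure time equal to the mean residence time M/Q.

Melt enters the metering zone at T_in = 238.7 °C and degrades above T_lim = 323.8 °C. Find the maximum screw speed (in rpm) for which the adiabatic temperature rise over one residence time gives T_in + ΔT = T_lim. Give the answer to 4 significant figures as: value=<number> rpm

Convert throughput: Q = 135.8 kg/h = 135.8/3600 = 0.0377222 kg/s
t_res = M / Q_s = 11.78 / 0.0377222 = 312.283 s
Convert to metres: D = 0.1297 m, h = 0.00761 m
ΔT_a = T_lim − T_in = 323.8 °C − 238.7 °C = 85.1 K
γ̇_max² = ΔT_a·ρ·cp/(η·t_res) = 85.1·1348·1638/(2724·312.283) = 220.891 s⁻²
Take the square root: γ̇_max = √(220.891) = 14.8624 s⁻¹
N_max = γ̇_max·h / (π·D) = 14.8624 · 0.00761 / (π · 0.1297) = 0.277577 rev/s = 16.6546 rpm

value=16.65 rpm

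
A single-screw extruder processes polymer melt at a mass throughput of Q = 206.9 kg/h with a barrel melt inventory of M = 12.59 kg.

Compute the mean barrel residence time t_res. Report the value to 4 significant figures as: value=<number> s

value=219.1 s

Convert throughput: Q = 206.9 kg/h = 206.9/3600 = 0.0574722 kg/s
t_res = M / Q_s = 12.59 ÷ 0.0574722 = 219.062 s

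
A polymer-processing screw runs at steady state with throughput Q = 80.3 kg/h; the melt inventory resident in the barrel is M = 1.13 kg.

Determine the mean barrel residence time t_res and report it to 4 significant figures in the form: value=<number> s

Q_s = Q / 3600 = 80.3 / 3600 = 0.0223056 kg/s
Mean residence time: t_res = M/Q_s = 1.13 kg / 0.0223056 kg/s = 50.66 s

value=50.66 s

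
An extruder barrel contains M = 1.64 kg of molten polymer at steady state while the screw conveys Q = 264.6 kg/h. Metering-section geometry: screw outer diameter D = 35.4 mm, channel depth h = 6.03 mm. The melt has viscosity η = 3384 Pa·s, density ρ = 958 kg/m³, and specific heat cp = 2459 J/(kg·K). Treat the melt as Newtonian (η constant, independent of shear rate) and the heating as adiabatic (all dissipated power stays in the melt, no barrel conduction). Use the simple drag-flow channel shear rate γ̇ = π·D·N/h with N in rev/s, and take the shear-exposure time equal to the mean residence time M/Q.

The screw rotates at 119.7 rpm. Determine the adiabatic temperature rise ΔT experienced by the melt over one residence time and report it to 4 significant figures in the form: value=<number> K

Throughput in SI: Q_s = 264.6 kg/h ÷ 3600 s/h = 0.0735 kg/s
t_res = M / Q_s = 1.64 ÷ 0.0735 = 22.3129 s
D = 35.4 mm = 0.0354 m;  h = 6.03 mm = 0.00603 m;  N = 119.7 rpm / 60 = 1.995 rev/s
γ̇ = π D N / h = (π)(0.0354)(1.995) / 0.00603 = 36.7941 s⁻¹
ΔT = η·γ̇²·t_res/(ρ·cp) = [3384 × 36.7941² × 22.3129] / [958 × 2459] = 43.3931 K

value=43.39 K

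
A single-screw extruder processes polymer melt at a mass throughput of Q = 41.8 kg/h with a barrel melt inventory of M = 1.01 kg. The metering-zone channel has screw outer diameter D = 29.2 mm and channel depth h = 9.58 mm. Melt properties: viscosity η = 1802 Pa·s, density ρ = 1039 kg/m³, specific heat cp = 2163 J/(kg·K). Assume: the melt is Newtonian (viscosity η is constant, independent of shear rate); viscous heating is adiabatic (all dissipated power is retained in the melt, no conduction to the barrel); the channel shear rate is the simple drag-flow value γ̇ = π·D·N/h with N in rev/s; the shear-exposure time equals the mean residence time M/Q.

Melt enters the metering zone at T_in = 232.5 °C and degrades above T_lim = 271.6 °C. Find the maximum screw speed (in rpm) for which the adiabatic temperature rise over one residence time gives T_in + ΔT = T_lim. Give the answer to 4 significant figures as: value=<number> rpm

value=148.4 rpm

Convert throughput: Q = 41.8 kg/h = 41.8/3600 = 0.0116111 kg/s
t_res = M / Q_s = 1.01 / 0.0116111 = 86.9856 s
D = 29.2 mm = 0.0292 m;  h = 9.58 mm = 0.00958 m
ΔT_a = T_lim − T_in = 271.6 °C − 232.5 °C = 39.1 K
Invert ΔT = ηγ̇²t_res/(ρcp) for γ̇: γ̇_max² = ΔT_a ρ cp / (η t_res) = 39.1·1039·2163 / (1802·86.9856) = 560.591 s⁻²
Take the square root: γ̇_max = √(560.591) = 23.6768 s⁻¹
Solve γ̇ = πDN/h for N: N_max = γ̇_max·h/(π·D) = 23.6768 × 0.00958 / (π × 0.0292) = 2.47261 rev/s = 148.357 rpm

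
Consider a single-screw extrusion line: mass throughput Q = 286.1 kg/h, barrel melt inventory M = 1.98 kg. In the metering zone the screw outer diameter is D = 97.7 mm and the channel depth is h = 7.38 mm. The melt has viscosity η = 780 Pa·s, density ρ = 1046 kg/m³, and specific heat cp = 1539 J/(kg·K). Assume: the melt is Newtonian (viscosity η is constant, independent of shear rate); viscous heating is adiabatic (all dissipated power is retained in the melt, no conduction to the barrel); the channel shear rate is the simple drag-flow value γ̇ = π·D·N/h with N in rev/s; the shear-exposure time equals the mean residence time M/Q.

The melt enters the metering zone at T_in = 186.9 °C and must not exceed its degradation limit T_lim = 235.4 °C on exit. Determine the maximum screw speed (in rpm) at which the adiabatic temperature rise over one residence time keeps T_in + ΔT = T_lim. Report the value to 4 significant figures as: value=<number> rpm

Throughput in SI: Q_s = 286.1 kg/h ÷ 3600 s/h = 0.0794722 kg/s
Mean residence time: t_res = M/Q_s = 1.98 kg / 0.0794722 kg/s = 24.9144 s
D = 97.7 mm = 0.0977 m;  h = 7.38 mm = 0.00738 m
ΔT_a = T_lim − T_in = 235.4 °C − 186.9 °C = 48.5 K
Invert ΔT = ηγ̇²t_res/(ρcp) for γ̇: γ̇_max² = ΔT_a ρ cp / (η t_res) = 48.5·1046·1539 / (780·24.9144) = 4017.61 s⁻²
Take the square root: γ̇_max = √(4017.61) = 63.3846 s⁻¹
N_max = γ̇_max h / (πD) = 63.3846·0.00738/(π·0.0977) = 1.52404 rev/s → ×60 = 91.4423 rpm

value=91.44 rpm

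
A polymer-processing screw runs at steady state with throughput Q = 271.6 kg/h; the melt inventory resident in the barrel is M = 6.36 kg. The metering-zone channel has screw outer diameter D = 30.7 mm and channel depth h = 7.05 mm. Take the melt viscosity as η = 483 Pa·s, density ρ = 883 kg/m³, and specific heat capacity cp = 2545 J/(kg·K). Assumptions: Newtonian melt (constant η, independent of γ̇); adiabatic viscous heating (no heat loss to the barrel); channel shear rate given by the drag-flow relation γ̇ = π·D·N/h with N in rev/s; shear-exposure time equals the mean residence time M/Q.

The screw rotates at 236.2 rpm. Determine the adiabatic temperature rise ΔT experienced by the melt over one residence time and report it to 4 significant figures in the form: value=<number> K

Q_s = Q / 3600 = 271.6 / 3600 = 0.0754444 kg/s
t_res = M / Q_s = 6.36 / 0.0754444 = 84.3004 s
D = 30.7 mm = 0.0307 m;  h = 7.05 mm = 0.00705 m;  N = 236.2 rpm / 60 = 3.93667 rev/s
Shear rate: γ̇ = πDN/h = π·0.0307·3.93667/0.00705 = 53.8552 s⁻¹
ΔT = η·γ̇²·t_res / (ρ·cp) = 483 · (53.8552)² · 84.3004 / (883 · 2545) = 52.5514 K

value=52.55 K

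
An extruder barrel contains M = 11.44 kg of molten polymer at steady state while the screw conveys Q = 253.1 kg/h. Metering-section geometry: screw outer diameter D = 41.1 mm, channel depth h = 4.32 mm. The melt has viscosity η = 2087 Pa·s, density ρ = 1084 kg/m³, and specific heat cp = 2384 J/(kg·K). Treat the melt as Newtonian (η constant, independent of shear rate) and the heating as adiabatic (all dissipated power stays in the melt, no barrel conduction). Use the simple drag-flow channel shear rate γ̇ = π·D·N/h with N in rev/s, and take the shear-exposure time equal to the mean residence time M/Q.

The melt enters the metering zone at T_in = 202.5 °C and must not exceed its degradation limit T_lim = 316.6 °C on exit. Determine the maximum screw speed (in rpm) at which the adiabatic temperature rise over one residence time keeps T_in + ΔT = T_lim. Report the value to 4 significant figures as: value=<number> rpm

value=59.15 rpm

Q_s = Q / 3600 = 253.1 / 3600 = 0.0703056 kg/s
Mean residence time: t_res = M/Q_s = 11.44 kg / 0.0703056 kg/s = 162.718 s
Geometry in SI: D = 41.1 mm → 0.0411 m, h = 4.32 mm → 0.00432 m
ΔT_a = T_lim − T_in = 316.6 °C − 202.5 °C = 114.1 K
γ̇_max² = ΔT_a·ρ·cp/(η·t_res) = 114.1·1084·2384/(2087·162.718) = 868.285 s⁻²
Take the square root: γ̇_max = √(868.285) = 29.4667 s⁻¹
N_max = γ̇_max h / (πD) = 29.4667·0.00432/(π·0.0411) = 0.985878 rev/s → ×60 = 59.1527 rpm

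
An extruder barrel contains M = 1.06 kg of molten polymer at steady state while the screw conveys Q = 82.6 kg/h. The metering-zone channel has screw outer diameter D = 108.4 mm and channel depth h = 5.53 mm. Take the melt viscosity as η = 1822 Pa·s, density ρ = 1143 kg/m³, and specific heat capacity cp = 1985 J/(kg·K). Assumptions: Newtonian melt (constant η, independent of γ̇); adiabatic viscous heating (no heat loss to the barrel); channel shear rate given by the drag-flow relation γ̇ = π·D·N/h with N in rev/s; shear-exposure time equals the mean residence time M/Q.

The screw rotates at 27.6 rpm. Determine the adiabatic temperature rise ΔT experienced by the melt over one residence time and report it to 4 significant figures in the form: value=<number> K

Convert throughput: Q = 82.6 kg/h = 82.6/3600 = 0.0229444 kg/s
t_res = M / Q_s = 1.06 ÷ 0.0229444 = 46.1985 s
D = 108.4 mm = 0.1084 m;  h = 5.53 mm = 0.00553 m;  N = 27.6 rpm / 60 = 0.46 rev/s
γ̇ = π D N / h = (π)(0.1084)(0.46) / 0.00553 = 28.3277 s⁻¹
ΔT = η·γ̇²·t_res/(ρ·cp) = [1822 × 28.3277² × 46.1985] / [1143 × 1985] = 29.771 K

value=29.77 K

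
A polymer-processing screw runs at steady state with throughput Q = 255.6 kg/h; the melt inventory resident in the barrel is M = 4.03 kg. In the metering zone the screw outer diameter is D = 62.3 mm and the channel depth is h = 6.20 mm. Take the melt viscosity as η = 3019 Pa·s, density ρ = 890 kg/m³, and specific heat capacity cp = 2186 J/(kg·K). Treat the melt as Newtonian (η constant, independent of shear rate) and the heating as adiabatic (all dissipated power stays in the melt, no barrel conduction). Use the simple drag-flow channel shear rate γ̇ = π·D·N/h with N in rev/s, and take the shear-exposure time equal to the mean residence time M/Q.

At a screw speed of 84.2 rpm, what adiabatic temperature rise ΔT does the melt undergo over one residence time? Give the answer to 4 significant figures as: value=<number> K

value=172.9 K

Q_s = Q / 3600 = 255.6 / 3600 = 0.071 kg/s
t_res = M / Q_s = 4.03 / 0.071 = 56.7606 s
Convert to SI: D = 0.0623 m, h = 0.0062 m, N = 84.2/60 = 1.40333 rev/s
γ̇ = π D N / h = (π)(0.0623)(1.40333) / 0.0062 = 44.3003 s⁻¹
ΔT = η·γ̇²·t_res/(ρ·cp) = [3019 × 44.3003² × 56.7606] / [890 × 2186] = 172.856 K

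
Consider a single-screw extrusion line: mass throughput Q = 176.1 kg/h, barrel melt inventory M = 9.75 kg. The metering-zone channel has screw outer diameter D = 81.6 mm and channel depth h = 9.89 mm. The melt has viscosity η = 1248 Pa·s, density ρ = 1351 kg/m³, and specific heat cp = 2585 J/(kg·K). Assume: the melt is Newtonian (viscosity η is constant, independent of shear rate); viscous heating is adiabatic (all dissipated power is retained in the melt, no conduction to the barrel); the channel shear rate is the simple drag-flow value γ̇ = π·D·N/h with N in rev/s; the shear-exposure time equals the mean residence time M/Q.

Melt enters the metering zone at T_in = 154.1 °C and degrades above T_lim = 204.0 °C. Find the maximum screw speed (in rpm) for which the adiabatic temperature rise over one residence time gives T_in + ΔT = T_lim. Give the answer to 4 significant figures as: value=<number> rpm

Q_s = Q / 3600 = 176.1 / 3600 = 0.0489167 kg/s
t_res = M / Q_s = 9.75 ÷ 0.0489167 = 199.319 s
Geometry in SI: D = 81.6 mm → 0.0816 m, h = 9.89 mm → 0.00989 m
ΔT_a = T_lim − T_in = 204.0 °C − 154.1 °C = 49.9 K
γ̇_max² = ΔT_a·ρ·cp / (η·t_res) = [49.9 × 1351 × 2585] / [1248 × 199.319] = 700.574 s⁻²
Take the square root: γ̇_max = √(700.574) = 26.4684 s⁻¹
N_max = γ̇_max h / (πD) = 26.4684·0.00989/(π·0.0816) = 1.02114 rev/s → ×60 = 61.2681 rpm

value=61.27 rpm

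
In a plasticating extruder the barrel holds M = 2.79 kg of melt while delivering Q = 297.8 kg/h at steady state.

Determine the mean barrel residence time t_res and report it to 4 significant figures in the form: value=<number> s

Convert throughput: Q = 297.8 kg/h = 297.8/3600 = 0.0827222 kg/s
t_res = M / Q_s = 2.79 ÷ 0.0827222 = 33.7273 s

value=33.73 s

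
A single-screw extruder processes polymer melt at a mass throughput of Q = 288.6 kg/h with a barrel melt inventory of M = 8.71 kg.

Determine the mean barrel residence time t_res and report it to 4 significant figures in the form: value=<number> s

Convert throughput: Q = 288.6 kg/h = 288.6/3600 = 0.0801667 kg/s
t_res = M / Q_s = 8.71 / 0.0801667 = 108.649 s

value=108.6 s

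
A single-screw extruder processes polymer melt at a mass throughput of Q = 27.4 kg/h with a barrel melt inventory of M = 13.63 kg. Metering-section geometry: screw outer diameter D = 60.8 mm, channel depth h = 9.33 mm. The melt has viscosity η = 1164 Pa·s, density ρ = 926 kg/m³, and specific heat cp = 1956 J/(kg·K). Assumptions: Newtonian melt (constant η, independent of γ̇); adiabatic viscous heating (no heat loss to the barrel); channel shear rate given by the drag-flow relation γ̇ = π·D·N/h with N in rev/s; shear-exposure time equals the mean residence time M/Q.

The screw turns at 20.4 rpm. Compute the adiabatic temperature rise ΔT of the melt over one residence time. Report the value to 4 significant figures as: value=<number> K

value=55.76 K

Q_s = Q / 3600 = 27.4 / 3600 = 0.00761111 kg/s
t_res = M / Q_s = 13.63 / 0.00761111 = 1790.8 s
D = 60.8 mm = 0.0608 m;  h = 9.33 mm = 0.00933 m;  N = 20.4 rpm / 60 = 0.34 rev/s
γ̇ = π·D·N / h = π · 0.0608 · 0.34 / 0.00933 = 6.96066 s⁻¹
Adiabatic rise: ΔT = η γ̇² t_res / (ρ cp) = 1164·(6.96066)²·1790.8 / (926·1956) = 55.76 K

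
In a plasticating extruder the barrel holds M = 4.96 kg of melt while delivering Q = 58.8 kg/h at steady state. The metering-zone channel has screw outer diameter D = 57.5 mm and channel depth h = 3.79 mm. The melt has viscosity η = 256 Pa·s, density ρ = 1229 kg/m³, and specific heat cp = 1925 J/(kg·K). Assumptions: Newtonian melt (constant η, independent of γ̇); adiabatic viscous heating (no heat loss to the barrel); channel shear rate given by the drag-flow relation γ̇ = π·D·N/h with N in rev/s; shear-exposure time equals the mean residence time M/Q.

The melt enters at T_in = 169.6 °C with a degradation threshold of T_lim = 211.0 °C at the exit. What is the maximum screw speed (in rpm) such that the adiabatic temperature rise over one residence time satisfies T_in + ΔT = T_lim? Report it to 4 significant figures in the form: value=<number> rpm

Q_s = Q / 3600 = 58.8 / 3600 = 0.0163333 kg/s
Mean residence time: t_res = M/Q_s = 4.96 kg / 0.0163333 kg/s = 303.673 s
Geometry in SI: D = 57.5 mm → 0.0575 m, h = 3.79 mm → 0.00379 m
ΔT_a = T_lim − T_in = 211.0 °C − 169.6 °C = 41.4 K
Invert ΔT = ηγ̇²t_res/(ρcp) for γ̇: γ̇_max² = ΔT_a ρ cp / (η t_res) = 41.4·1229·1925 / (256·303.673) = 1259.9 s⁻²
γ̇_max = √1259.9 = 35.4951 s⁻¹
Solve γ̇ = πDN/h for N: N_max = γ̇_max·h/(π·D) = 35.4951 × 0.00379 / (π × 0.0575) = 0.744714 rev/s = 44.6828 rpm

value=44.68 rpm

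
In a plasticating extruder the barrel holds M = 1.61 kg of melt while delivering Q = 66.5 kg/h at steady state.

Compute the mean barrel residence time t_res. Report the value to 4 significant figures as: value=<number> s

value=87.16 s

Throughput in SI: Q_s = 66.5 kg/h ÷ 3600 s/h = 0.0184722 kg/s
t_res = M / Q_s = 1.61 ÷ 0.0184722 = 87.1579 s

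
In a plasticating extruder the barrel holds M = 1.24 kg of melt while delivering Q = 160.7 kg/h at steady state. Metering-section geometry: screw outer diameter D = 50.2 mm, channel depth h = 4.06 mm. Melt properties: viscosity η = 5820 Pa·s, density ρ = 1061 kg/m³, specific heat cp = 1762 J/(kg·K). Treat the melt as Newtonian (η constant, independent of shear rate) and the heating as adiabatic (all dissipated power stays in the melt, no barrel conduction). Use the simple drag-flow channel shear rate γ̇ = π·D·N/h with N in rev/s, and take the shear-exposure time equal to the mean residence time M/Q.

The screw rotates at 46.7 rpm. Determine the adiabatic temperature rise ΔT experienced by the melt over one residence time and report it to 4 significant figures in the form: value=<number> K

Throughput in SI: Q_s = 160.7 kg/h ÷ 3600 s/h = 0.0446389 kg/s
t_res = M / Q_s = 1.24 / 0.0446389 = 27.7785 s
Geometry in metres: D = 50.2 mm → 0.0502 m, h = 4.06 mm → 0.00406 m; screw speed N = 46.7 rpm = 0.778333 rev/s
Shear rate: γ̇ = πDN/h = π·0.0502·0.778333/0.00406 = 30.2338 s⁻¹
Adiabatic rise: ΔT = η γ̇² t_res / (ρ cp) = 5820·(30.2338)²·27.7785 / (1061·1762) = 79.049 K

value=79.05 K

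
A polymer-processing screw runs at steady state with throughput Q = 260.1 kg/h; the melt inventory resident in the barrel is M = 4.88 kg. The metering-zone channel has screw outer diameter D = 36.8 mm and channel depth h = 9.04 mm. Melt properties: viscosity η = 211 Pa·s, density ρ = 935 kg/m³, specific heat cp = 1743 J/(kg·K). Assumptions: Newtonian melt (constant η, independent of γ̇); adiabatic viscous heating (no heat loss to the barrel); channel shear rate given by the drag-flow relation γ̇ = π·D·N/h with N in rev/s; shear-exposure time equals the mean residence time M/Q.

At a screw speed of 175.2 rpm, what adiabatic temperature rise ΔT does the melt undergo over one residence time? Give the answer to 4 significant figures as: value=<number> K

Convert throughput: Q = 260.1 kg/h = 260.1/3600 = 0.07225 kg/s
t_res = M / Q_s = 4.88 / 0.07225 = 67.5433 s
Geometry in metres: D = 36.8 mm → 0.0368 m, h = 9.04 mm → 0.00904 m; screw speed N = 175.2 rpm = 2.92 rev/s
γ̇ = π D N / h = (π)(0.0368)(2.92) / 0.00904 = 37.3433 s⁻¹
Adiabatic rise: ΔT = η γ̇² t_res / (ρ cp) = 211·(37.3433)²·67.5433 / (935·1743) = 12.1949 K

value=12.19 K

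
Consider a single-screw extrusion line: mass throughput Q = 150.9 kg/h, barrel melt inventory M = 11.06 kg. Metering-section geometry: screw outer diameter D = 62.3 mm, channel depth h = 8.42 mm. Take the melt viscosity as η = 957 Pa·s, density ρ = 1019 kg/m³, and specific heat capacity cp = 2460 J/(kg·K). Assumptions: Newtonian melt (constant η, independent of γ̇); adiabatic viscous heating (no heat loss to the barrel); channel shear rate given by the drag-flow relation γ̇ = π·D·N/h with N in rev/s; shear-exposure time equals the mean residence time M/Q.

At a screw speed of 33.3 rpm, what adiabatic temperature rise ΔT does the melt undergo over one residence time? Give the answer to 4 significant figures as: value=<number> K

Q_s = Q / 3600 = 150.9 / 3600 = 0.0419167 kg/s
t_res = M / Q_s = 11.06 / 0.0419167 = 263.857 s
Geometry in metres: D = 62.3 mm → 0.0623 m, h = 8.42 mm → 0.00842 m; screw speed N = 33.3 rpm = 0.555 rev/s
γ̇ = π·D·N / h = π · 0.0623 · 0.555 / 0.00842 = 12.9009 s⁻¹
Adiabatic rise: ΔT = η γ̇² t_res / (ρ cp) = 957·(12.9009)²·263.857 / (1019·2460) = 16.7652 K

value=16.77 K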